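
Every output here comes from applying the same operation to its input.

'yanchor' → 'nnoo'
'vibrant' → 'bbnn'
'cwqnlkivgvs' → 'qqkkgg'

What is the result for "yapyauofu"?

ppuuuu

In each case the input is transformed by: keep one character in every 3, starting at position 3 (positions 3rd, 6th, 9th, ...), then double every character.
So "yapyauofu" becomes "ppuuuu".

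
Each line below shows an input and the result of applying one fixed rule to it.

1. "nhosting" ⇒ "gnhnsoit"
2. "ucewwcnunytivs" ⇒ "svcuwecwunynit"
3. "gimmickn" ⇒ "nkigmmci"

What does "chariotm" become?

Each output is the input with this applied: move the last 2 characters to the front (rotate right by 2), then swap each adjacent pair of characters (1↔2, 3↔4, ...).
For "chariotm" the result is "mthcraoi".
(Check on "gimmickn": → "kngimmic" → "nkigmmci" ✓)

mthcraoi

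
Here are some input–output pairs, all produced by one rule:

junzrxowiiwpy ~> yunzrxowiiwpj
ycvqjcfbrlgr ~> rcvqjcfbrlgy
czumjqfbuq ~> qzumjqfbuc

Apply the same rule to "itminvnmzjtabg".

gtminvnmzjtabi

Looking at the pairs, the operation is to swap the first and last characters.
For "itminvnmzjtabg" the result is "gtminvnmzjtabi".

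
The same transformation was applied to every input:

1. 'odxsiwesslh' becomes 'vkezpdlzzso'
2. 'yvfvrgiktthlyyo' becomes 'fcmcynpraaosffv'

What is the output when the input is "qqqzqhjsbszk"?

xxxgxoqzizgr

What's happening: shift every letter 7 places forward in the alphabet (wrapping around).
So "qqqzqhjsbszk" becomes "xxxgxoqzizgr".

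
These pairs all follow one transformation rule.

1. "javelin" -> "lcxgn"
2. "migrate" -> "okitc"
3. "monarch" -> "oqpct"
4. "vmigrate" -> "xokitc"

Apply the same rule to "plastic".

The rule is to shift every letter 2 places forward in the alphabet (wrapping around), then delete the last 2 characters.
Applying both steps to "plastic": "rncuvke", then "rncuv".

rncuv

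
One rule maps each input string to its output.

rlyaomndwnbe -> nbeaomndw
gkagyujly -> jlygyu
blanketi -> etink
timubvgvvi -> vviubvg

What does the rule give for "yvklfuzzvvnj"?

vnjlfuzzv

The rule is to delete the first 3 characters, then move the last 3 characters to the front (rotate right by 3).
"yvklfuzzvvnj" → "lfuzzvvnj" → "vnjlfuzzv".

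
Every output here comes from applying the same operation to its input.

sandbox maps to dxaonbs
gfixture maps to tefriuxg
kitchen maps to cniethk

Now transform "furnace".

The rule is to take characters alternately from the front and the back (1st, last, 2nd, 2nd-last, ...), then swap the first and last characters.
On "furnace": the first step gives "feucran", and the second then gives "neucraf".

neucraf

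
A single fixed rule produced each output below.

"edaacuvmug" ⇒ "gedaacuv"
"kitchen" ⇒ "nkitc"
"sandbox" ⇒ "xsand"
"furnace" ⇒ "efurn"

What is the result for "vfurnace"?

Rule — move the last character to the front, then delete the last 2 characters.
On "vfurnace": the first step gives "evfurnac", and the second then gives "evfurn".

evfurn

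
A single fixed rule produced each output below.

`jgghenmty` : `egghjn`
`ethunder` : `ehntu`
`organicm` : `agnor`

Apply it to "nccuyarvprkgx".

Looking at the pairs, the operation is to delete the last 3 characters, then sort the characters into alphabetical order.
On "nccuyarvprkgx": the first step gives "nccuyarvpr", and the second then gives "accnprruvy".

accnprruvy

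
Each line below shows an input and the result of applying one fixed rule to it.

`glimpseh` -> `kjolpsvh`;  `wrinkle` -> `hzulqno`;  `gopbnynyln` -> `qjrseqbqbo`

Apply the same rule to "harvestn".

Looking at the pairs, the operation is to shift every letter 3 places forward in the alphabet (wrapping around), then move the last character to the front.
On "harvestn" that produces "qkduyhvw".

qkduyhvw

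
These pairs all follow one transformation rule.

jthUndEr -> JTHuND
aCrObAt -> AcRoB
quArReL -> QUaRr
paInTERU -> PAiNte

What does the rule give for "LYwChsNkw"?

What's happening: flip the case of every letter, then delete the last 2 characters.
Applying both steps to "LYwChsNkw": "lyWcHSnKW", then "lyWcHSn".

lyWcHSn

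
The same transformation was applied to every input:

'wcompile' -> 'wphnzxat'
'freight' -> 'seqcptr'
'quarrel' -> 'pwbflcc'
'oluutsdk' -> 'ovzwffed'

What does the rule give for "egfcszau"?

Rule — shift every letter 11 places forward in the alphabet (wrapping around), then move the last 2 characters to the front (rotate right by 2).
"egfcszau" → "prqndklf" → "lfprqndk".

lfprqndk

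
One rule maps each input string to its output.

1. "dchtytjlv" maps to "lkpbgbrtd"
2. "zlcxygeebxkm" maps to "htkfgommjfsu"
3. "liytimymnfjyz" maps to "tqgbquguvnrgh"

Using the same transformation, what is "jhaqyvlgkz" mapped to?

Each output is the input with this applied: shift every letter 8 places forward in the alphabet (wrapping around).
On "jhaqyvlgkz" that produces "rpiygdtosh".

rpiygdtosh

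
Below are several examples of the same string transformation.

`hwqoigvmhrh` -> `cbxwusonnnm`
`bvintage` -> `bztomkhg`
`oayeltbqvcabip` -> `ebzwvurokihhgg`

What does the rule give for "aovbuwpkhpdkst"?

The transformation: sort the characters into reverse alphabetical order, then shift every letter 6 places forward in the alphabet (wrapping around).
On "aovbuwpkhpdkst" that produces "cbazyvvuqqnjhg".
(Check on "oayeltbqvcabip": → "yvtqpoliecbbaa" → "ebzwvurokihhgg" ✓)

cbazyvvuqqnjhg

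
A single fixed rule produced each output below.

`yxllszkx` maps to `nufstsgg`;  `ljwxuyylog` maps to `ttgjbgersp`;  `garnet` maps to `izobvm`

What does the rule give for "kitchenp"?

The transformation: swap the front and back halves of the string, then shift every letter 5 places backward in the alphabet (wrapping around).
Applying both steps to "kitchenp": "henpkitc", then "czikfdox".
(Check on "yxllszkx": → "szkxyxll" → "nufstsgg" ✓)

czikfdox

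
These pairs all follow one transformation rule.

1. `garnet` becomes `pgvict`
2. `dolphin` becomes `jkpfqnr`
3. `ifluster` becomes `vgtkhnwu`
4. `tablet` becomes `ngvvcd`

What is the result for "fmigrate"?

cvghokit

Each output is the input with this applied: shift every letter 2 places forward in the alphabet (wrapping around), then move the last 3 characters to the front (rotate right by 3).
For "fmigrate", step one produces "hokitcvg"; step two turns that into "cvghokit".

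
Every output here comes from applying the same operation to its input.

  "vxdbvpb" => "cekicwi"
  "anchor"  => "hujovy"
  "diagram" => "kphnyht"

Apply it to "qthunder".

xaobukly

Rule — shift every letter 7 places forward in the alphabet (wrapping around).
So "qthunder" becomes "xaobukly".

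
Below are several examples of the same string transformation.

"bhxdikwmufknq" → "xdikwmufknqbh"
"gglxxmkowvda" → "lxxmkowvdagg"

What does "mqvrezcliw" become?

In each case the input is transformed by: move the first 2 characters to the end (rotate left by 2).
On "mqvrezcliw" that produces "vrezcliwmq".

vrezcliwmq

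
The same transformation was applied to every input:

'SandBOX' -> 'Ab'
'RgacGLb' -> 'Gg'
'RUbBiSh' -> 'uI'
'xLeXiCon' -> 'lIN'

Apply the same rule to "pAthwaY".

aW

What's happening: keep one character in every 3, starting at position 2 (positions 2nd, 5th, 8th, ...), then flip the case of every letter.
Applying both steps to "pAthwaY": "Aw", then "aW".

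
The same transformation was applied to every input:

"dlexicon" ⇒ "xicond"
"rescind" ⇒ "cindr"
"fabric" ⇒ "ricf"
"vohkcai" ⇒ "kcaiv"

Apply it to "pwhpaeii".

The transformation: move the first character to the end, then delete the first 2 characters.
On "pwhpaeii": the first step gives "whpaeiip", and the second then gives "paeiip".
(Check on "fabric": → "abricf" → "ricf" ✓)

paeiip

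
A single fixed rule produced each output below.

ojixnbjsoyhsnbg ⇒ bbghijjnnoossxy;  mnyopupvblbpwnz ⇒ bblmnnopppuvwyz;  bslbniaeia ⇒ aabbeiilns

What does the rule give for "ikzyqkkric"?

Looking at the pairs, the operation is to sort the characters into alphabetical order.
For "ikzyqkkric" the result is "ciikkkqryz".

ciikkkqryz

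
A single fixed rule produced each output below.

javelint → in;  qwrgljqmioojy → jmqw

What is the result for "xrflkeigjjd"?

The rule is to sort the characters into alphabetical order, then keep one character in every 3, starting at position 3 (positions 3rd, 6th, 9th, ...).
Applying that to "xrflkeigjjd" gives "fjl".

fjl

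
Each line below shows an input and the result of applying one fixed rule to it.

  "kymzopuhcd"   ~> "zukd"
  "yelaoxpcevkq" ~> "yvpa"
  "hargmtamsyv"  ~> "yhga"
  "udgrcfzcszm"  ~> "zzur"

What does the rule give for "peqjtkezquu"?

Rule — keep one character in every 3, starting at position 1 (positions 1st, 4th, 7th, ...), then sort the characters into reverse alphabetical order.
"peqjtkezquu" → "pjeu" → "upje".

upje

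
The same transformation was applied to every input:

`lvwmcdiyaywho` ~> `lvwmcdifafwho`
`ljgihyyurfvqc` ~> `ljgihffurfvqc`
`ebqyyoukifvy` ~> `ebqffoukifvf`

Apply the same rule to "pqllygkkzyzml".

Each output is the input with this applied: replace every "y" with "f".
"pqllygkkzyzml" → "pqllfgkkzfzml".

pqllfgkkzfzml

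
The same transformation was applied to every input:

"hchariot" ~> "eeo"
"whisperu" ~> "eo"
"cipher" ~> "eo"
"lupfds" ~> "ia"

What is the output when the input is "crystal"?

Each output is the input with this applied: shift every letter 3 places backward in the alphabet (wrapping around), then keep only the vowels.
On "crystal" that produces "oi".

oi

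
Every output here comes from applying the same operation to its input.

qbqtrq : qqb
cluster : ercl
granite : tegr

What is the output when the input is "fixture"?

refi

Rule — move the first 2 characters to the end (rotate left by 2), then delete the first 3 characters.
Doing the same to "fixture": "refi".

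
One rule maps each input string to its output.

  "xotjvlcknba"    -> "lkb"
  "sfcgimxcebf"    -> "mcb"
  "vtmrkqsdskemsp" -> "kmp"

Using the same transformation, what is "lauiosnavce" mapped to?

In each case the input is transformed by: keep every other character starting from the second (positions 2nd, 4th, 6th, ...), then keep only the last 3 characters.
For "lauiosnavce" the result is "sac".

sac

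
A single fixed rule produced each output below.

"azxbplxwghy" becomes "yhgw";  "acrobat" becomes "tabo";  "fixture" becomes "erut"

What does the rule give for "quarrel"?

Looking at the pairs, the operation is to reverse the string, then keep only the first 4 characters.
On "quarrel": the first step gives "lerrauq", and the second then gives "lerr".

lerr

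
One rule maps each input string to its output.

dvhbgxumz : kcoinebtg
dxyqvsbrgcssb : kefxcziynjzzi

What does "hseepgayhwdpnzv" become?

In each case the input is transformed by: shift every letter 7 places forward in the alphabet (wrapping around).
For "hseepgayhwdpnzv" the result is "ozllwnhfodkwugc".

ozllwnhfodkwugc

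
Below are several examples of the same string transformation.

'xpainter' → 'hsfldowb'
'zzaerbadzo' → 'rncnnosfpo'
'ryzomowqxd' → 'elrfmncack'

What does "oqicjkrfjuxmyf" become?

What's happening: shift every letter 12 places backward in the alphabet (wrapping around), then move the last 3 characters to the front (rotate right by 3).
On "oqicjkrfjuxmyf": the first step gives "cewqxyftxilamt", and the second then gives "amtcewqxyftxil".

amtcewqxyftxil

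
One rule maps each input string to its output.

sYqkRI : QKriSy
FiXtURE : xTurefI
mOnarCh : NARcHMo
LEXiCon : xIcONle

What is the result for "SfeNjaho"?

EnJAHOsF

The transformation: move the first 2 characters to the end (rotate left by 2), then flip the case of every letter.
Applying that to "SfeNjaho" gives "EnJAHOsF".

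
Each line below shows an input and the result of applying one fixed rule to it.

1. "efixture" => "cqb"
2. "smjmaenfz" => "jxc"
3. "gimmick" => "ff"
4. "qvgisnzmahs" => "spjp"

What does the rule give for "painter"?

xq

The rule is to keep one character in every 3, starting at position 2 (positions 2nd, 5th, 8th, ...), then shift every letter 3 places backward in the alphabet (wrapping around).
On "painter": the first step gives "at", and the second then gives "xq".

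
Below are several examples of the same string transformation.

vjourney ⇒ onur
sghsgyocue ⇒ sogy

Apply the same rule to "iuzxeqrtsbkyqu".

Rule — take characters alternately from the front and the back (1st, last, 2nd, 2nd-last, ...), then keep only the last 4 characters.
On "iuzxeqrtsbkyqu": the first step gives "iuuqzyxkebqsrt", and the second then gives "qsrt".

qsrt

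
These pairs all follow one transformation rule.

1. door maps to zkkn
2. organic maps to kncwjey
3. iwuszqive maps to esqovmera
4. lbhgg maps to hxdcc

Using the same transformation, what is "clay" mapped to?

The pattern: shift every letter 4 places backward in the alphabet (wrapping around).
"clay" → "yhwu".

yhwu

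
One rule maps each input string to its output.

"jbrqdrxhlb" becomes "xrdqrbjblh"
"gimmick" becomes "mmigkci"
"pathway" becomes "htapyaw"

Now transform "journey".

The transformation: move the last 3 characters to the front (rotate right by 3), then reverse the string.
Working it through for "journey": intermediate "neyjour", final "ruojyen".

ruojyen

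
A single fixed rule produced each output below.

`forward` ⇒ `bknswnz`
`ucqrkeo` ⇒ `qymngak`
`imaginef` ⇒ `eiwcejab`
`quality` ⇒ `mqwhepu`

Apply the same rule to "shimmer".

odeiian

The pattern: shift every letter 4 places backward in the alphabet (wrapping around).
Doing the same to "shimmer": "odeiian".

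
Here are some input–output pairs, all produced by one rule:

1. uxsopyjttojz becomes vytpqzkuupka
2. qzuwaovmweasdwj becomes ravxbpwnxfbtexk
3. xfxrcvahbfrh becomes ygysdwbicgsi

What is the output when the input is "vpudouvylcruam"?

wqvepvwzmdsvbn

Each output is the input with this applied: shift every letter 1 place forward in the alphabet (wrapping around).
So "vpudouvylcruam" becomes "wqvepvwzmdsvbn".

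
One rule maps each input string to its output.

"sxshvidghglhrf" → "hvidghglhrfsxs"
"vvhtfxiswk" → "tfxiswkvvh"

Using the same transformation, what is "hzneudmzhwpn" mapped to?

Each output is the input with this applied: move the first 3 characters to the end (rotate left by 3).
"hzneudmzhwpn" → "eudmzhwpnhzn".

eudmzhwpnhzn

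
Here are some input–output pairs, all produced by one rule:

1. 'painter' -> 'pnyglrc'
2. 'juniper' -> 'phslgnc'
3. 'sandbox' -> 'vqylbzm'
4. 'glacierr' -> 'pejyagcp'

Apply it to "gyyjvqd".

The rule is to move the last character to the front, then shift every letter 2 places backward in the alphabet (wrapping around).
Working it through for "gyyjvqd": intermediate "dgyyjvq", final "bewwhto".

bewwhto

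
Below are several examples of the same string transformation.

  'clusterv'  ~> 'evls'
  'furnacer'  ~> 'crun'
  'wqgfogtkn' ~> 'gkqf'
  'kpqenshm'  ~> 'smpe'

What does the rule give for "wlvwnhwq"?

hqlw

What's happening: keep every other character starting from the second (positions 2nd, 4th, 6th, ...), then move the first 2 characters to the end (rotate left by 2).
So "wlvwnhwq" becomes "hqlw".
(Check on "kpqenshm": → "pesm" → "smpe" ✓)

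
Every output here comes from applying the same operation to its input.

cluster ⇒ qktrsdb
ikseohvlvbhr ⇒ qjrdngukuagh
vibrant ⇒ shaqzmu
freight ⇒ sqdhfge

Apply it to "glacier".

Rule — shift every letter 1 place backward in the alphabet (wrapping around), then swap the first and last characters.
Working it through for "glacier": intermediate "fkzbhdq", final "qkzbhdf".
(Check on "cluster": → "bktrsdq" → "qktrsdb" ✓)

qkzbhdf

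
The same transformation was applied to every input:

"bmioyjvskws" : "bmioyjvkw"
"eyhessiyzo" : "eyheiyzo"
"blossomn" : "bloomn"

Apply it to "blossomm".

bloomm

The rule is to remove every "s".
So "blossomm" becomes "bloomm".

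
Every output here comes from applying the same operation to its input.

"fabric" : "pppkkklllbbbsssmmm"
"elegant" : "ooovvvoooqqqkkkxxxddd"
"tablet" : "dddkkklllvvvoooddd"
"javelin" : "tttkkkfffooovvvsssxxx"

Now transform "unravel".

In each case the input is transformed by: shift every letter 10 places forward in the alphabet (wrapping around), then repeat every character 3 times.
So "unravel" becomes "eeexxxbbbkkkfffooovvv".

eeexxxbbbkkkfffooovvv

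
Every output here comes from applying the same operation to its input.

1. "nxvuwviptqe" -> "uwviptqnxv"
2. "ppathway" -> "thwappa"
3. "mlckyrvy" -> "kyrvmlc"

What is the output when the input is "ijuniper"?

nipeiju

The transformation: delete the last character, then move the first 3 characters to the end (rotate left by 3).
Doing the same to "ijuniper": "nipeiju".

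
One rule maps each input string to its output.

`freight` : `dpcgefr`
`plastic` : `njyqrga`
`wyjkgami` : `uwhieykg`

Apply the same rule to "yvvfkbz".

The pattern: shift every letter 2 places backward in the alphabet (wrapping around).
"yvvfkbz" → "wttdizx".

wttdizx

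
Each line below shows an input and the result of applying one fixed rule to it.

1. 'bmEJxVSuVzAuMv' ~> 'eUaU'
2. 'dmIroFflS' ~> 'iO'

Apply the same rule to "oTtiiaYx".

OIIA

The pattern: flip the case of every letter, then keep only the vowels.
On "oTtiiaYx" that produces "OIIA".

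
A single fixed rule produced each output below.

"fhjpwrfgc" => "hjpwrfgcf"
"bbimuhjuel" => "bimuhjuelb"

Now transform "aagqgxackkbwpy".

agqgxackkbwpya

Each output is the input with this applied: move the first character to the end.
So "aagqgxackkbwpy" becomes "agqgxackkbwpya".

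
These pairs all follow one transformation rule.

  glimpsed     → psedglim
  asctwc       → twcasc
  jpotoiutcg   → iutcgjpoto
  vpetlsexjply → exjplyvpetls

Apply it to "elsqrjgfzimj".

gfzimjelsqrj

The pattern: swap the front and back halves of the string.
Applying that to "elsqrjgfzimj" gives "gfzimjelsqrj".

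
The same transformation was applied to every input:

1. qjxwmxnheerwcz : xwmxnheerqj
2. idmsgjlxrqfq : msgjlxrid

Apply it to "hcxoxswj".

xoxhc

Rule — delete the last 3 characters, then move the first 2 characters to the end (rotate left by 2).
Working it through for "hcxoxswj": intermediate "hcxox", final "xoxhc".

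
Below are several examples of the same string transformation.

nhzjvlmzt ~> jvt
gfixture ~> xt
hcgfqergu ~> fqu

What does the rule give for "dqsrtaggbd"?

Rule — swap each adjacent pair of characters (1↔2, 3↔4, ...), then keep one character in every 3, starting at position 3 (positions 3rd, 6th, 9th, ...).
Applying both steps to "dqsrtaggbd": "qdrsatggdb", then "rtd".
(Check on "gfixture": → "fgxiuter" → "xt" ✓)

rtd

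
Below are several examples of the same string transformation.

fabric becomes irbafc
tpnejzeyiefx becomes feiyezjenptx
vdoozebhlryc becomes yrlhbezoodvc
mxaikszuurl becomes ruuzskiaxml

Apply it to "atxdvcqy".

qcvdxtay

In each case the input is transformed by: reverse the string, then move the first character to the end.
Starting from "atxdvcqy": after the first operation, "yqcvdxta"; after the second, "qcvdxtay".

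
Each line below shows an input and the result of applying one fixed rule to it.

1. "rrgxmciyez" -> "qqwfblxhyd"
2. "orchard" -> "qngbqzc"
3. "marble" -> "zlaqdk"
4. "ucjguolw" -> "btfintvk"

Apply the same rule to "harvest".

zguqrds

The transformation: shift every letter 1 place backward in the alphabet (wrapping around), then swap each adjacent pair of characters (1↔2, 3↔4, ...).
Applying both steps to "harvest": "gzqudrs", then "zguqrds".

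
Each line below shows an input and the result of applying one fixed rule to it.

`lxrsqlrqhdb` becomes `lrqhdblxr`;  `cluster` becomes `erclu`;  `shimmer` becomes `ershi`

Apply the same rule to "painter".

erpai

Each output is the input with this applied: move the first 3 characters to the end (rotate left by 3), then delete the first 2 characters.
For "painter", step one produces "nterpai"; step two turns that into "erpai".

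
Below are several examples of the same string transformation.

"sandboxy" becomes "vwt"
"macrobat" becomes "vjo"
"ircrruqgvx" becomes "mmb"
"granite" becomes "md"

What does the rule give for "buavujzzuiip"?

ppud

The transformation: keep one character in every 3, starting at position 2 (positions 2nd, 5th, 8th, ...), then shift every letter 5 places backward in the alphabet (wrapping around).
For "buavujzzuiip", step one produces "uuzi"; step two turns that into "ppud".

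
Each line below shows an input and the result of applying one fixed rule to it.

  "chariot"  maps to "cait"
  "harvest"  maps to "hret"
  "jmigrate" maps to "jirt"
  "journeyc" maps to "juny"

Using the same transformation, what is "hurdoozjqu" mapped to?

Rule — keep every other character starting from the first (positions 1st, 3rd, 5th, ...).
So "hurdoozjqu" becomes "hrozq".

hrozq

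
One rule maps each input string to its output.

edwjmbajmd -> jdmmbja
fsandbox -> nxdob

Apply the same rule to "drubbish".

bhbsi

The rule is to delete the first 3 characters, then take characters alternately from the front and the back (1st, last, 2nd, 2nd-last, ...).
For "drubbish", step one produces "bbish"; step two turns that into "bhbsi".
(Check on "edwjmbajmd": → "jmbajmd" → "jdmmbja" ✓)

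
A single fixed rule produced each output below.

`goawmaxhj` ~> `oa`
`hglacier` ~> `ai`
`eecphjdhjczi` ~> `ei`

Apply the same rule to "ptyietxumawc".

iua

Rule — keep every other character starting from the second (positions 2nd, 4th, 6th, ...), then keep only the vowels.
On "ptyietxumawc": the first step gives "tituac", and the second then gives "iua".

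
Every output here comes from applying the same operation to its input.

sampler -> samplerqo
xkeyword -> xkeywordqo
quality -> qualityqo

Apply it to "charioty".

The transformation: append "qo".
Applying that to "charioty" gives "chariotyqo".

chariotyqo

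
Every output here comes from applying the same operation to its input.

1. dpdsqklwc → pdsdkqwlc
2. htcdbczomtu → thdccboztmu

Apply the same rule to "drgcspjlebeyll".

Rule — swap each adjacent pair of characters (1↔2, 3↔4, ...).
For "drgcspjlebeyll" the result is "rdcgpsljbeyell".

rdcgpsljbeyell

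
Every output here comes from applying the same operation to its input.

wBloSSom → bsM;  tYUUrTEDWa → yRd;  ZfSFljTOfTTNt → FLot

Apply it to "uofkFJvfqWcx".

What's happening: flip the case of every letter, then keep one character in every 3, starting at position 2 (positions 2nd, 5th, 8th, ...).
For "uofkFJvfqWcx", step one produces "UOFKfjVFQwCX"; step two turns that into "OfFC".

OfFC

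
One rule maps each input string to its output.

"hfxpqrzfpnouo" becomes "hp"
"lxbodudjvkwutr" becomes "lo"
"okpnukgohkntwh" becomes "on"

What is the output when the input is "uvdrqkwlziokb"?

ur

Looking at the pairs, the operation is to keep one character in every 3, starting at position 1 (positions 1st, 4th, 7th, ...), then delete the last 3 characters.
So "uvdrqkwlziokb" becomes "ur".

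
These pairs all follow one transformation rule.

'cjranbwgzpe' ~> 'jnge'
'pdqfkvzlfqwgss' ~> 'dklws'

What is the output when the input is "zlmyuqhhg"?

luh

The rule is to keep one character in every 3, starting at position 2 (positions 2nd, 5th, 8th, ...).
"zlmyuqhhg" → "luh".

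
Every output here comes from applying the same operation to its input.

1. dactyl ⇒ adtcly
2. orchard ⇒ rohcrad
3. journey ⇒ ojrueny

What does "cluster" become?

What's happening: swap each adjacent pair of characters (1↔2, 3↔4, ...).
For "cluster" the result is "lcsuetr".

lcsuetr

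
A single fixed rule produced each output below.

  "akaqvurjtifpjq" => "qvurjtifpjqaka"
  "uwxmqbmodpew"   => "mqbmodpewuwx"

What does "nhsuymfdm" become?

The transformation: move the first 3 characters to the end (rotate left by 3).
Doing the same to "nhsuymfdm": "uymfdmnhs".

uymfdmnhs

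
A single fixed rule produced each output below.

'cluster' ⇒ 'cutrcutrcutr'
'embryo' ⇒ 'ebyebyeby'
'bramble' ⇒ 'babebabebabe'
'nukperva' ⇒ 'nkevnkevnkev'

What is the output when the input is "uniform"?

uiomuiomuiom

Looking at the pairs, the operation is to keep every other character starting from the first (positions 1st, 3rd, 5th, ...), then write the whole string 3 times in a row.
So "uniform" becomes "uiomuiomuiom".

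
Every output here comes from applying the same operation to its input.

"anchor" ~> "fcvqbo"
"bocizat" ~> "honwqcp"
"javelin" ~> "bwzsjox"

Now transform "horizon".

The transformation: shift every letter 12 places backward in the alphabet (wrapping around), then reverse the string.
Working it through for "horizon": intermediate "vcfwncb", final "bcnwfcv".

bcnwfcv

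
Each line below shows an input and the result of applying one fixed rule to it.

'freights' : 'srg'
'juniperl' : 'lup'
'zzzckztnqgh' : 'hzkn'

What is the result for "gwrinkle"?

ewn

Rule — keep one character in every 3, starting at position 2 (positions 2nd, 5th, 8th, ...), then move the last character to the front.
Applying both steps to "gwrinkle": "wne", then "ewn".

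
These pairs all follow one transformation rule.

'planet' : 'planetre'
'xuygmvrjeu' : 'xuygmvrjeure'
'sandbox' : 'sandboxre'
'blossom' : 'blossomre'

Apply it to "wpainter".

wpainterre

The transformation: append "re".
Applying that to "wpainter" gives "wpainterre".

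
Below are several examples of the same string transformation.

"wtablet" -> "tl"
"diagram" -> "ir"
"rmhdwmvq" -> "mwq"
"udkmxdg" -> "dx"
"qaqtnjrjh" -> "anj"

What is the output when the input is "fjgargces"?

jre

In each case the input is transformed by: keep one character in every 3, starting at position 2 (positions 2nd, 5th, 8th, ...).
On "fjgargces" that produces "jre".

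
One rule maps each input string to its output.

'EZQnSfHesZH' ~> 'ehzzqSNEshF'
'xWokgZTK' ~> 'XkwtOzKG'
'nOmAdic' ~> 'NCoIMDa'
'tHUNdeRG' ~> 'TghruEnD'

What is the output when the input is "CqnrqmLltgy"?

cYQGNTRLQlM

Looking at the pairs, the operation is to flip the case of every letter, then take characters alternately from the front and the back (1st, last, 2nd, 2nd-last, ...).
For "CqnrqmLltgy", step one produces "cQNRQMlLTGY"; step two turns that into "cYQGNTRLQlM".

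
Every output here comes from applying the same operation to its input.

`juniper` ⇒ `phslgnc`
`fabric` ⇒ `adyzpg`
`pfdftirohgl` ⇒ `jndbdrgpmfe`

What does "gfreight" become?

Looking at the pairs, the operation is to move the last character to the front, then shift every letter 2 places backward in the alphabet (wrapping around).
"gfreight" → "tgfreigh" → "redpcgef".

redpcgef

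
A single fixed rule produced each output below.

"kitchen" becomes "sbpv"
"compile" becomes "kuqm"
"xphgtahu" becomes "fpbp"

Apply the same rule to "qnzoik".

yhq

In each case the input is transformed by: shift every letter 8 places forward in the alphabet (wrapping around), then keep every other character starting from the first (positions 1st, 3rd, 5th, ...).
Starting from "qnzoik": after the first operation, "yvhwqs"; after the second, "yhq".
(Check on "xphgtahu": → "fxpobipc" → "fpbp" ✓)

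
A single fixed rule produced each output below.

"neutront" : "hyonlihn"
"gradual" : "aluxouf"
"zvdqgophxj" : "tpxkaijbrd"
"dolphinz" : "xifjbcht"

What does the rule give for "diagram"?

xcualug

What's happening: shift every letter 6 places backward in the alphabet (wrapping around).
Applying that to "diagram" gives "xcualug".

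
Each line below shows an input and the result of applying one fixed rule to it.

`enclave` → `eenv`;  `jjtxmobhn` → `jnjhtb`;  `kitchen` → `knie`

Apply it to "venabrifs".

In each case the input is transformed by: take characters alternately from the front and the back (1st, last, 2nd, 2nd-last, ...), then delete the last 3 characters.
Applying both steps to "venabrifs": "vsefniarb", then "vsefni".

vsefni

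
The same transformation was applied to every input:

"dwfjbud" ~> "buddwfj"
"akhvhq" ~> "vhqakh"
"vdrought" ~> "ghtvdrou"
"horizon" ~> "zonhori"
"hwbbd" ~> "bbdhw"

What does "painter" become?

terpain

The pattern: move the last 3 characters to the front (rotate right by 3).
So "painter" becomes "terpain".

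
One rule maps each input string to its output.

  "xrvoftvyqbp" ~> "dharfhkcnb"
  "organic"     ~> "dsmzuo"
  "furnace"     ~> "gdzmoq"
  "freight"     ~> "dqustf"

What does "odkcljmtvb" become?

The rule is to delete the first character, then shift every letter 12 places forward in the alphabet (wrapping around).
Applying both steps to "odkcljmtvb": "dkcljmtvb", then "pwoxvyfhn".

pwoxvyfhn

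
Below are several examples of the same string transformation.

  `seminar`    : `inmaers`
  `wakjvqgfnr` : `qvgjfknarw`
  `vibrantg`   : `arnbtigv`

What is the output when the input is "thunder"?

What's happening: take characters alternately from the front and the back (1st, last, 2nd, 2nd-last, ...), then reverse the string.
For "thunder", step one produces "trheudn"; step two turns that into "nduehrt".

nduehrt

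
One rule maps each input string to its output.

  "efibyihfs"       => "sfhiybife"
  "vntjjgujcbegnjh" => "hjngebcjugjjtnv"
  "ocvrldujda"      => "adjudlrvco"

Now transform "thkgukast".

The pattern: reverse the string.
Doing the same to "thkgukast": "tsakugkht".

tsakugkht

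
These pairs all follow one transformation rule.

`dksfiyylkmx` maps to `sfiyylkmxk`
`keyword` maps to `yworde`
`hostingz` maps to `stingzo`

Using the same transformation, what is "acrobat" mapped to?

robatc

Rule — delete the first character, then move the first character to the end.
On "acrobat": the first step gives "crobat", and the second then gives "robatc".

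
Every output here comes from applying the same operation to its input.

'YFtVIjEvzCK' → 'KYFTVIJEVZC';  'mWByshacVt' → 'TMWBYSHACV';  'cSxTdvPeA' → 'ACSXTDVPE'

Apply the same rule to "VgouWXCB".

Each output is the input with this applied: move the last character to the front, then convert every letter to uppercase.
For "VgouWXCB", step one produces "BVgouWXC"; step two turns that into "BVGOUWXC".
(Check on "cSxTdvPeA": → "AcSxTdvPe" → "ACSXTDVPE" ✓)

BVGOUWXC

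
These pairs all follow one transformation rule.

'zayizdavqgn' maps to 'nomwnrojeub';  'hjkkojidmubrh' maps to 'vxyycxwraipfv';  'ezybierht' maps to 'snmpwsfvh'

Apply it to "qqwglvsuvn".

eekuzjgijb

The pattern: shift every letter 12 places backward in the alphabet (wrapping around).
On "qqwglvsuvn" that produces "eekuzjgijb".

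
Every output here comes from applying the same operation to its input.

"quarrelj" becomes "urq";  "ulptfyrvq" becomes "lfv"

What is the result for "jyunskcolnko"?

In each case the input is transformed by: swap the first and last characters, then keep one character in every 3, starting at position 2 (positions 2nd, 5th, 8th, ...).
Starting from "jyunskcolnko": after the first operation, "oyunskcolnkj"; after the second, "ysok".

ysok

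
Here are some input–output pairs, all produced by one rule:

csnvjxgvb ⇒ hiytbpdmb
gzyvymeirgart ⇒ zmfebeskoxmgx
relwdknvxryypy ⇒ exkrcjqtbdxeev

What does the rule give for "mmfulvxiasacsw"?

Each output is the input with this applied: shift every letter 6 places forward in the alphabet (wrapping around), then move the last character to the front.
Applying both steps to "mmfulvxiasacsw": "sslarbdogygiyc", then "csslarbdogygiy".

csslarbdogygiy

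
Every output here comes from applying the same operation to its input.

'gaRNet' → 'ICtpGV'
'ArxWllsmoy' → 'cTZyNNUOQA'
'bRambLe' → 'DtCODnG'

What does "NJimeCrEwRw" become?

plKOGeTgYtY

The rule is to flip the case of every letter, then shift every letter 2 places forward in the alphabet (wrapping around).
For "NJimeCrEwRw" the result is "plKOGeTgYtY".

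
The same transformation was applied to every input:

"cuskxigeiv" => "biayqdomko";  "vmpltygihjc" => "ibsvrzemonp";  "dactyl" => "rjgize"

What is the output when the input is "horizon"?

The pattern: shift every letter 6 places forward in the alphabet (wrapping around), then move the last character to the front.
Working it through for "horizon": intermediate "nuxofut", final "tnuxofu".

tnuxofu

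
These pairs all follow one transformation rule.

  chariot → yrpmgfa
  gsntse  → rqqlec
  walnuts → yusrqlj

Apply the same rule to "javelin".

ytljhgc

In each case the input is transformed by: shift every letter 2 places backward in the alphabet (wrapping around), then sort the characters into reverse alphabetical order.
On "javelin" that produces "ytljhgc".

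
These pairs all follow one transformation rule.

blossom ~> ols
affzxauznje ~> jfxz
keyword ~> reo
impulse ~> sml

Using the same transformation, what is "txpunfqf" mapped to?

What's happening: move the last 2 characters to the front (rotate right by 2), then keep one character in every 3, starting at position 1 (positions 1st, 4th, 7th, ...).
On "txpunfqf": the first step gives "qftxpunf", and the second then gives "qxn".

qxn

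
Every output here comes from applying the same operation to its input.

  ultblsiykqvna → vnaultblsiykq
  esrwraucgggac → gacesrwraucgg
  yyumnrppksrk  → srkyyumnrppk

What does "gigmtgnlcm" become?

lcmgigmtgn

Each output is the input with this applied: move the last 3 characters to the front (rotate right by 3).
On "gigmtgnlcm" that produces "lcmgigmtgn".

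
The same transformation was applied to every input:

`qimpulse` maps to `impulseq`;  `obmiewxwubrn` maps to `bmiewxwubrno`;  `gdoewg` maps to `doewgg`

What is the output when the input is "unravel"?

The pattern: move the first character to the end.
"unravel" → "nravelu".

nravelu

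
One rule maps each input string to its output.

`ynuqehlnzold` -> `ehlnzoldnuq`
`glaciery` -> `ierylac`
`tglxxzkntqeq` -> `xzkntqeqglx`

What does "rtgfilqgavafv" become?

ilqgavafvtgf

The pattern: delete the first character, then move the first 3 characters to the end (rotate left by 3).
Starting from "rtgfilqgavafv": after the first operation, "tgfilqgavafv"; after the second, "ilqgavafvtgf".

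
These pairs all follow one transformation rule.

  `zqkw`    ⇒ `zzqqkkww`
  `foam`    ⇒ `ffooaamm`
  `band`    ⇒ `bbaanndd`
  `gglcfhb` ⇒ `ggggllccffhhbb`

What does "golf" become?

ggoollff

What's happening: double every character.
On "golf" that produces "ggoollff".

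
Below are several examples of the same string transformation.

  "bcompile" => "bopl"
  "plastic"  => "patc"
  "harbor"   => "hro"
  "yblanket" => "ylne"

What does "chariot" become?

cait

What's happening: keep every other character starting from the first (positions 1st, 3rd, 5th, ...).
"chariot" → "cait".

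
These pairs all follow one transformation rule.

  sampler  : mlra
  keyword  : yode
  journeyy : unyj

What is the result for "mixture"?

xuei

Rule — move the first 2 characters to the end (rotate left by 2), then keep every other character starting from the first (positions 1st, 3rd, 5th, ...).
Starting from "mixture": after the first operation, "xturemi"; after the second, "xuei".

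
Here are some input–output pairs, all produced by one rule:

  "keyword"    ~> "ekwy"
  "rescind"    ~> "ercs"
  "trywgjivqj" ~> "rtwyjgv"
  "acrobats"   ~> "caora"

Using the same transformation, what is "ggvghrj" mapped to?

gggv

The pattern: swap each adjacent pair of characters (1↔2, 3↔4, ...), then delete the last 3 characters.
On "ggvghrj": the first step gives "gggvrhj", and the second then gives "gggv".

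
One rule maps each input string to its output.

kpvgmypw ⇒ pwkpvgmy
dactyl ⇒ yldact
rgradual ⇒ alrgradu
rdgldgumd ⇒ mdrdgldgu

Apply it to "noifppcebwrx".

Each output is the input with this applied: move the last 2 characters to the front (rotate right by 2).
So "noifppcebwrx" becomes "rxnoifppcebw".

rxnoifppcebw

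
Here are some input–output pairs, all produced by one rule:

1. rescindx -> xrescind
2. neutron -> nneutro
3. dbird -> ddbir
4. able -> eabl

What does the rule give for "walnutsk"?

kwalnuts

The transformation: move the last character to the front.
Doing the same to "walnutsk": "kwalnuts".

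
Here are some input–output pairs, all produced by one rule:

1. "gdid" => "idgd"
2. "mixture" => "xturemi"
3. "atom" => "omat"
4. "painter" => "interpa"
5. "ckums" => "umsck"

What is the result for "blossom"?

ossombl

In each case the input is transformed by: move the first 2 characters to the end (rotate left by 2).
On "blossom" that produces "ossombl".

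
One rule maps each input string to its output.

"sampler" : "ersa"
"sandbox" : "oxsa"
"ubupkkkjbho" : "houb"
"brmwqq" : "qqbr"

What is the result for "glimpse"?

segl

In each case the input is transformed by: move the first 2 characters to the end (rotate left by 2), then keep only the last 4 characters.
Doing the same to "glimpse": "segl".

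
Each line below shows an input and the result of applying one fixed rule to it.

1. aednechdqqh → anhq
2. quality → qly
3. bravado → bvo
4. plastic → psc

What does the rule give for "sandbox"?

The transformation: keep one character in every 3, starting at position 1 (positions 1st, 4th, 7th, ...).
Doing the same to "sandbox": "sdx".

sdx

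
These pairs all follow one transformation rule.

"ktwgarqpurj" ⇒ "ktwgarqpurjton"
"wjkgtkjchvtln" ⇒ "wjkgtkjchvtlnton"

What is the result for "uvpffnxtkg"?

Each output is the input with this applied: append "ton".
So "uvpffnxtkg" becomes "uvpffnxtkgton".

uvpffnxtkgton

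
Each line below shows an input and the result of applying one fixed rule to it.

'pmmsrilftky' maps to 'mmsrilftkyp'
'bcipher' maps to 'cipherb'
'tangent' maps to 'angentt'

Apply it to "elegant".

legante

What's happening: move the first character to the end.
Doing the same to "elegant": "legante".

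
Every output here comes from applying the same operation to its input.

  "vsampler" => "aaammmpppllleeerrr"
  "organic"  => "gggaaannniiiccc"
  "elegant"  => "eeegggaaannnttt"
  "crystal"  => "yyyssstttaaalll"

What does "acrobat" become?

Looking at the pairs, the operation is to delete the first 2 characters, then repeat every character 3 times.
For "acrobat" the result is "rrrooobbbaaattt".
(Check on "crystal": → "ystal" → "yyyssstttaaalll" ✓)

rrrooobbbaaattt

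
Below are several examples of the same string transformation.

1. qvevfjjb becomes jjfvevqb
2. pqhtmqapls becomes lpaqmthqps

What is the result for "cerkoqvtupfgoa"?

Rule — reverse the string, then move the first character to the end.
Starting from "cerkoqvtupfgoa": after the first operation, "aogfputvqokrec"; after the second, "ogfputvqokreca".

ogfputvqokreca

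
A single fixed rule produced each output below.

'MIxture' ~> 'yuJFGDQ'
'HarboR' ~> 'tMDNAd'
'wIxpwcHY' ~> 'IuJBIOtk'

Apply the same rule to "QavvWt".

cMHHiF

Rule — flip the case of every letter, then shift every letter 12 places forward in the alphabet (wrapping around).
For "QavvWt", step one produces "qAVVwT"; step two turns that into "cMHHiF".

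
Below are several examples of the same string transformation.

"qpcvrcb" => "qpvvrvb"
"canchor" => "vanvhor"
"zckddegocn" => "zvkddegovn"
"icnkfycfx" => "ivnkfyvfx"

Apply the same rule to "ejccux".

ejvvux

In each case the input is transformed by: replace every "c" with "v".
For "ejccux" the result is "ejvvux".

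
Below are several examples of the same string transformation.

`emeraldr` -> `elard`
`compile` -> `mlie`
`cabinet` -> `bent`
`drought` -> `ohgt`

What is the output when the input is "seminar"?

manr

In each case the input is transformed by: swap each adjacent pair of characters (1↔2, 3↔4, ...), then delete the first 3 characters.
On "seminar": the first step gives "esimanr", and the second then gives "manr".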